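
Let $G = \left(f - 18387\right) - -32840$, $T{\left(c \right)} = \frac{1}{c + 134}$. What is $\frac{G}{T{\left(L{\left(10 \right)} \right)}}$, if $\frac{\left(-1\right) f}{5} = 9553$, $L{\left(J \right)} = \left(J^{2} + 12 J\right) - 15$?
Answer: $-11292768$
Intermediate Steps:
$L{\left(J \right)} = -15 + J^{2} + 12 J$
$f = -47765$ ($f = \left(-5\right) 9553 = -47765$)
$T{\left(c \right)} = \frac{1}{134 + c}$
$G = -33312$ ($G = \left(-47765 - 18387\right) - -32840 = -66152 + 32840 = -33312$)
$\frac{G}{T{\left(L{\left(10 \right)} \right)}} = - \frac{33312}{\frac{1}{134 + \left(-15 + 10^{2} + 12 \cdot 10\right)}} = - \frac{33312}{\frac{1}{134 + \left(-15 + 100 + 120\right)}} = - \frac{33312}{\frac{1}{134 + 205}} = - \frac{33312}{\frac{1}{339}} = - 33312 \frac{1}{\frac{1}{339}} = \left(-33312\right) 339 = -11292768$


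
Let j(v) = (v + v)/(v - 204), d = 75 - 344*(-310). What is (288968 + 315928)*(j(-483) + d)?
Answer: 14782482927072/229 ≈ 6.4552e+10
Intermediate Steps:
d = 106715 (d = 75 + 106640 = 106715)
j(v) = 2*v/(-204 + v) (j(v) = (2*v)/(-204 + v) = 2*v/(-204 + v))
(288968 + 315928)*(j(-483) + d) = (288968 + 315928)*(2*(-483)/(-204 - 483) + 106715) = 604896*(2*(-483)/(-687) + 106715) = 604896*(2*(-483)*(-1/687) + 106715) = 604896*(322/229 + 106715) = 604896*(24438057/229) = 14782482927072/229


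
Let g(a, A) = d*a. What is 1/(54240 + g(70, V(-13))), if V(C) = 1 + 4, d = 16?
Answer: 1/55360 ≈ 1.8064e-5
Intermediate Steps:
V(C) = 5
g(a, A) = 16*a
1/(54240 + g(70, V(-13))) = 1/(54240 + 16*70) = 1/(54240 + 1120) = 1/55360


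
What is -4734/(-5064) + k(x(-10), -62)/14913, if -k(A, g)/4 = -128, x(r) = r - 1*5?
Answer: 12198485/12586572 ≈ 0.96917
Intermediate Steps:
x(r) = -5 + r (x(r) = r - 5 = -5 + r)
k(A, g) = 512 (k(A, g) = -4*(-128) = 512)
-4734/(-5064) + k(x(-10), -62)/14913 = -4734/(-5064) + 512/14913 = -4734*(-1/5064) + 512*(1/14913) = 789/844 + 512/14913 = 12198485/12586572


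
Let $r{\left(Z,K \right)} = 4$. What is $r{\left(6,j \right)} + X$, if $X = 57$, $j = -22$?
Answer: $61$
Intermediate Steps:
$r{\left(6,j \right)} + X = 4 + 57 = 61$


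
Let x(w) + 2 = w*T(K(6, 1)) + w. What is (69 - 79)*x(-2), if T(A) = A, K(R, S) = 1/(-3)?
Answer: 100/3 ≈ 33.333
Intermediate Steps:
K(R, S) = -1/3
x(w) = -2 + 2*w/3 (x(w) = -2 + (w*(-1/3) + w) = -2 + (-w/3 + w) = -2 + 2*w/3)
(69 - 79)*x(-2) = (69 - 79)*(-2 + (2/3)*(-2)) = -10*(-2 - 4/3) = -10*(-10/3) = 100/3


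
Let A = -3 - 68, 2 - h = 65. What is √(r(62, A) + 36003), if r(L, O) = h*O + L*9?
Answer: √41034 ≈ 202.57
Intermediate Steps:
h = -63 (h = 2 - 1*65 = 2 - 65 = -63)
A = -71
r(L, O) = -63*O + 9*L (r(L, O) = -63*O + L*9 = -63*O + 9*L)
√(r(62, A) + 36003) = √((-63*(-71) + 9*62) + 36003) = √((4473 + 558) + 36003) = √(5031 + 36003) = √41034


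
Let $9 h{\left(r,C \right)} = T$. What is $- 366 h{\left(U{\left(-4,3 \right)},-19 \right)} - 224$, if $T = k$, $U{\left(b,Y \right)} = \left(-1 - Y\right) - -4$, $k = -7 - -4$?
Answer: $-102$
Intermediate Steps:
$k = -3$ ($k = -7 + 4 = -3$)
$U{\left(b,Y \right)} = 3 - Y$ ($U{\left(b,Y \right)} = \left(-1 - Y\right) + 4 = 3 - Y$)
$T = -3$
$h{\left(r,C \right)} = - \frac{1}{3}$ ($h{\left(r,C \right)} = \frac{1}{9} \left(-3\right) = - \frac{1}{3}$)
$- 366 h{\left(U{\left(-4,3 \right)},-19 \right)} - 224 = \left(-366\right) \left(- \frac{1}{3}\right) - 224 = 122 - 224 = -102$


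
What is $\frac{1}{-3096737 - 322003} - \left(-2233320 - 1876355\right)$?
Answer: $\frac{14049910309499}{3418740} \approx 4.1097 \cdot 10^{6}$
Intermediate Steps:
$\frac{1}{-3096737 - 322003} - \left(-2233320 - 1876355\right) = \frac{1}{-3418740} - \left(-2233320 - 1876355\right) = - \frac{1}{3418740} - -4109675 = - \frac{1}{3418740} + 4109675 = \frac{14049910309499}{3418740}$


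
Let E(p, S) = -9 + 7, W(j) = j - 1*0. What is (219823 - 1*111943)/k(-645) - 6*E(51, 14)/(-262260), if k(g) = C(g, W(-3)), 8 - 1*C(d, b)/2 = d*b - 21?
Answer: -589430303/20827815 ≈ -28.300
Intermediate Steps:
W(j) = j (W(j) = j + 0 = j)
C(d, b) = 58 - 2*b*d (C(d, b) = 16 - 2*(d*b - 21) = 16 - 2*(b*d - 21) = 16 - 2*(-21 + b*d) = 16 + (42 - 2*b*d) = 58 - 2*b*d)
E(p, S) = -2
k(g) = 58 + 6*g (k(g) = 58 - 2*(-3)*g = 58 + 6*g)
(219823 - 1*111943)/k(-645) - 6*E(51, 14)/(-262260) = (219823 - 1*111943)/(58 + 6*(-645)) - 6*(-2)/(-262260) = (219823 - 111943)/(58 - 3870) + 12*(-1/262260) = 107880/(-3812) - 1/21855 = 107880*(-1/3812) - 1/21855 = -26970/953 - 1/21855 = -589430303/20827815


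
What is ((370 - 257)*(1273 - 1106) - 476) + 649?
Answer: 19044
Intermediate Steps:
((370 - 257)*(1273 - 1106) - 476) + 649 = (113*167 - 476) + 649 = (18871 - 476) + 649 = 18395 + 649 = 19044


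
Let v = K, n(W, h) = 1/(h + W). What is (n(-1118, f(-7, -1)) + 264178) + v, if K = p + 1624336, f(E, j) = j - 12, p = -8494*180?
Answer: 406700813/1131 ≈ 3.5959e+5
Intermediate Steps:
p = -1528920
f(E, j) = -12 + j
n(W, h) = 1/(W + h)
K = 95416 (K = -1528920 + 1624336 = 95416)
v = 95416
(n(-1118, f(-7, -1)) + 264178) + v = (1/(-1118 + (-12 - 1)) + 264178) + 95416 = (1/(-1118 - 13) + 264178) + 95416 = (1/(-1131) + 264178) + 95416 = (-1/1131 + 264178) + 95416 = 298785317/1131 + 95416 = 406700813/1131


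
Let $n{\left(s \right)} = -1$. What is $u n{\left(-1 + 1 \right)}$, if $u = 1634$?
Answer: $-1634$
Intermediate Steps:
$u n{\left(-1 + 1 \right)} = 1634 \left(-1\right) = -1634$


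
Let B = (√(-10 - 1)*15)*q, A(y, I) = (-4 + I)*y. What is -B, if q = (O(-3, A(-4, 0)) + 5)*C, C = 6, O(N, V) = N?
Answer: -180*I*√11 ≈ -596.99*I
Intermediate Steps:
A(y, I) = y*(-4 + I)
q = 12 (q = (-3 + 5)*6 = 2*6 = 12)
B = 180*I*√11 (B = (√(-10 - 1)*15)*12 = (√(-11)*15)*12 = ((I*√11)*15)*12 = (15*I*√11)*12 = 180*I*√11 ≈ 596.99*I)
-B = -180*I*√11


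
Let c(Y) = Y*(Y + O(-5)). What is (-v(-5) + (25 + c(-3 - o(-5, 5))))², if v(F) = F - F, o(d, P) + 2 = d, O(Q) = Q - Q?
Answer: 1681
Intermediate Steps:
O(Q) = 0
o(d, P) = -2 + d
c(Y) = Y² (c(Y) = Y*(Y + 0) = Y*Y = Y²)
v(F) = 0
(-v(-5) + (25 + c(-3 - o(-5, 5))))² = (-1*0 + (25 + (-3 - (-2 - 5))²))² = (0 + (25 + (-3 - 1*(-7))²))² = (0 + (25 + (-3 + 7)²))² = (0 + (25 + 4²))² = (0 + (25 + 16))² = (0 + 41)² = 41² = 1681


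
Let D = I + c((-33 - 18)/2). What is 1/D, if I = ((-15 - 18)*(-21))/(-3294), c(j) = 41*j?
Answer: -183/191365 ≈ -0.00095629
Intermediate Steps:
I = -77/366 (I = -33*(-21)*(-1/3294) = 693*(-1/3294) = -77/366 ≈ -0.21038)
D = -191365/183 (D = -77/366 + 41*((-33 - 18)/2) = -77/366 + 41*(-51*1/2) = -77/366 + 41*(-51/2) = -77/366 - 2091/2 = -191365/183 ≈ -1045.7)
1/D = 1/(-191365/183) = -183/191365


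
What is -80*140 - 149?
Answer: -11349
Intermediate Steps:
-80*140 - 149 = -11200 - 149 = -11349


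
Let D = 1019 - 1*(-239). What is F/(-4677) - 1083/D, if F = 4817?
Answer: -11124977/5883666 ≈ -1.8908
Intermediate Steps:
D = 1258 (D = 1019 + 239 = 1258)
F/(-4677) - 1083/D = 4817/(-4677) - 1083/1258 = 4817*(-1/4677) - 1083*1/1258 = -4817/4677 - 1083/1258 = -11124977/5883666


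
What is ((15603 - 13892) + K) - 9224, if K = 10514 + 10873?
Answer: 13874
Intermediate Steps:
K = 21387
((15603 - 13892) + K) - 9224 = ((15603 - 13892) + 21387) - 9224 = (1711 + 21387) - 9224 = 23098 - 9224 = 13874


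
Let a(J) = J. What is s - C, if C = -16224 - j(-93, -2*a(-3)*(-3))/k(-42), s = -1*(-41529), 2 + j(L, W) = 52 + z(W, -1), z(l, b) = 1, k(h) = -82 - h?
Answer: 2310069/40 ≈ 57752.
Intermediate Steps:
j(L, W) = 51 (j(L, W) = -2 + (52 + 1) = -2 + 53 = 51)
s = 41529
C = -648909/40 (C = -16224 - 51/(-82 - 1*(-42)) = -16224 - 51/(-82 + 42) = -16224 - 51/(-40) = -16224 - 51*(-1)/40 = -16224 - 1*(-51/40) = -16224 + 51/40 = -648909/40 ≈ -16223.)
s - C = 41529 - 1*(-648909/40) = 41529 + 648909/40 = 2310069/40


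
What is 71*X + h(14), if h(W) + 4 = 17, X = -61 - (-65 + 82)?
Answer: -5525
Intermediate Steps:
X = -78 (X = -61 - 1*17 = -61 - 17 = -78)
h(W) = 13 (h(W) = -4 + 17 = 13)
71*X + h(14) = 71*(-78) + 13 = -5538 + 13 = -5525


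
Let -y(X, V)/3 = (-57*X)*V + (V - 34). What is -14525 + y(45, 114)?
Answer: 862465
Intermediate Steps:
y(X, V) = 102 - 3*V + 171*V*X (y(X, V) = -3*((-57*X)*V + (V - 34)) = -3*(-57*V*X + (-34 + V)) = -3*(-34 + V - 57*V*X) = 102 - 3*V + 171*V*X)
-14525 + y(45, 114) = -14525 + (102 - 3*114 + 171*114*45) = -14525 + (102 - 342 + 877230) = -14525 + 876990 = 862465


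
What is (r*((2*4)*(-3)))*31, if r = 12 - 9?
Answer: -2232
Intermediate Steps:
r = 3
(r*((2*4)*(-3)))*31 = (3*((2*4)*(-3)))*31 = (3*(8*(-3)))*31 = (3*(-24))*31 = -72*31 = -2232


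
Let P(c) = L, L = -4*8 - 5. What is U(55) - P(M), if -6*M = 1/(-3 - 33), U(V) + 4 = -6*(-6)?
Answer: 69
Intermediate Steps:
U(V) = 32 (U(V) = -4 - 6*(-6) = -4 + 36 = 32)
L = -37 (L = -32 - 5 = -37)
M = 1/216 (M = -1/(6*(-3 - 33)) = -⅙/(-36) = -⅙*(-1/36) = 1/216 ≈ 0.0046296)
P(c) = -37
U(55) - P(M) = 32 - 1*(-37) = 32 + 37 = 69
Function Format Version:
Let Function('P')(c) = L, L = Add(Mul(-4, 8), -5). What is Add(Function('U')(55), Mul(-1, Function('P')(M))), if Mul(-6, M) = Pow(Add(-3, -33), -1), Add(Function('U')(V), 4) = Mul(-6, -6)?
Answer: 69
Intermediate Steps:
Function('U')(V) = 32 (Function('U')(V) = Add(-4, Mul(-6, -6)) = Add(-4, 36) = 32)
L = -37 (L = Add(-32, -5) = -37)
M = Rational(1, 216) (M = Mul(Rational(-1, 6), Pow(Add(-3, -33), -1)) = Mul(Rational(-1, 6), Pow(-36, -1)) = Mul(Rational(-1, 6), Rational(-1, 36)) = Rational(1, 216) ≈ 0.0046296)
Function('P')(c) = -37
Add(Function('U')(55), Mul(-1, Function('P')(M))) = Add(32, Mul(-1, -37)) = Add(32, 37) = 69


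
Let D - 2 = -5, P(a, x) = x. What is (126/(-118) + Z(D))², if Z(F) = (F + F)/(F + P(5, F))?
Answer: 16/3481 ≈ 0.0045964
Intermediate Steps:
D = -3 (D = 2 - 5 = -3)
Z(F) = 1 (Z(F) = (F + F)/(F + F) = (2*F)/((2*F)) = (2*F)*(1/(2*F)) = 1)
(126/(-118) + Z(D))² = (126/(-118) + 1)² = (126*(-1/118) + 1)² = (-63/59 + 1)² = (-4/59)² = 16/3481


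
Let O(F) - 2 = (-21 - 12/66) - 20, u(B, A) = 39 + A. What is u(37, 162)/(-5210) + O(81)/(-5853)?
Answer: -10695473/335435430 ≈ -0.031885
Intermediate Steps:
O(F) = -431/11 (O(F) = 2 + ((-21 - 12/66) - 20) = 2 + ((-21 - 12*1/66) - 20) = 2 + ((-21 - 2/11) - 20) = 2 + (-233/11 - 20) = 2 - 453/11 = -431/11)
u(37, 162)/(-5210) + O(81)/(-5853) = (39 + 162)/(-5210) - 431/11/(-5853) = 201*(-1/5210) - 431/11*(-1/5853) = -201/5210 + 431/64383 = -10695473/335435430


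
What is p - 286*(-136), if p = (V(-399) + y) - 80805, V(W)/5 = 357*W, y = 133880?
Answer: -620244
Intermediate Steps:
V(W) = 1785*W (V(W) = 5*(357*W) = 1785*W)
p = -659140 (p = (1785*(-399) + 133880) - 80805 = (-712215 + 133880) - 80805 = -578335 - 80805 = -659140)
p - 286*(-136) = -659140 - 286*(-136) = -659140 + 38896 = -620244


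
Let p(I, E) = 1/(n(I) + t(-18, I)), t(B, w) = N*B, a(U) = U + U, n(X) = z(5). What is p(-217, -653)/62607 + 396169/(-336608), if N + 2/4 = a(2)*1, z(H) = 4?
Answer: -1463374539005/1243367006304 ≈ -1.1769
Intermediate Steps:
n(X) = 4
a(U) = 2*U
N = 7/2 (N = -½ + (2*2)*1 = -½ + 4*1 = -½ + 4 = 7/2 ≈ 3.5000)
t(B, w) = 7*B/2
p(I, E) = -1/59 (p(I, E) = 1/(4 + (7/2)*(-18)) = 1/(4 - 63) = 1/(-59) = -1/59)
p(-217, -653)/62607 + 396169/(-336608) = -1/59/62607 + 396169/(-336608) = -1/59*1/62607 + 396169*(-1/336608) = -1/3693813 - 396169/336608 = -1463374539005/1243367006304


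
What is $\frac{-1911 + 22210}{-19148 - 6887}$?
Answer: $- \frac{20299}{26035} \approx -0.77968$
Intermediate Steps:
$\frac{-1911 + 22210}{-19148 - 6887} = \frac{20299}{-26035} = 20299 \left(- \frac{1}{26035}\right) = - \frac{20299}{26035}$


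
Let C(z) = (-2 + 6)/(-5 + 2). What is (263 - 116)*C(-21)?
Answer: -196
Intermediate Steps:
C(z) = -4/3 (C(z) = 4/(-3) = 4*(-⅓) = -4/3)
(263 - 116)*C(-21) = (263 - 116)*(-4/3) = 147*(-4/3) = -196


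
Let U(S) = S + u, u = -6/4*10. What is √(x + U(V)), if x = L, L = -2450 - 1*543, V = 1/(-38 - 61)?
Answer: I*√3275723/33 ≈ 54.845*I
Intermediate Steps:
u = -15 (u = -6*¼*10 = -3/2*10 = -15)
V = -1/99 (V = 1/(-99) = -1/99 ≈ -0.010101)
U(S) = -15 + S (U(S) = S - 15 = -15 + S)
L = -2993 (L = -2450 - 543 = -2993)
x = -2993
√(x + U(V)) = √(-2993 + (-15 - 1/99)) = √(-2993 - 1486/99) = √(-297793/99) = I*√3275723/33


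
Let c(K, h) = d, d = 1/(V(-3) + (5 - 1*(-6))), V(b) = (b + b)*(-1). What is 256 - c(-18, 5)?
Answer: 4351/17 ≈ 255.94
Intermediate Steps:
V(b) = -2*b (V(b) = (2*b)*(-1) = -2*b)
d = 1/17 (d = 1/(-2*(-3) + (5 - 1*(-6))) = 1/(6 + (5 + 6)) = 1/(6 + 11) = 1/17 ≈ 0.058824)
c(K, h) = 1/17
256 - c(-18, 5) = 256 - 1*1/17 = 256 - 1/17 = 4351/17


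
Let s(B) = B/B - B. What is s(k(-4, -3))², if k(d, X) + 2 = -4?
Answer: 49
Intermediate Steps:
k(d, X) = -6 (k(d, X) = -2 - 4 = -6)
s(B) = 1 - B
s(k(-4, -3))² = (1 - 1*(-6))² = (1 + 6)² = 7² = 49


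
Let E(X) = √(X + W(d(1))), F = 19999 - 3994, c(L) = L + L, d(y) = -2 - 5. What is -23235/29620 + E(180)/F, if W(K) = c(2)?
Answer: -4647/5924 + 2*√46/16005 ≈ -0.78359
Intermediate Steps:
d(y) = -7
c(L) = 2*L
W(K) = 4 (W(K) = 2*2 = 4)
F = 16005
E(X) = √(4 + X) (E(X) = √(X + 4) = √(4 + X))
-23235/29620 + E(180)/F = -23235/29620 + √(4 + 180)/16005 = -23235*1/29620 + √184*(1/16005) = -4647/5924 + (2*√46)*(1/16005) = -4647/5924 + 2*√46/16005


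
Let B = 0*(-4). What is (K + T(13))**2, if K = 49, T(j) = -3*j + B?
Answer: 100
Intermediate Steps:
B = 0
T(j) = -3*j (T(j) = -3*j + 0 = -3*j)
(K + T(13))**2 = (49 - 3*13)**2 = (49 - 39)**2 = 10**2 = 100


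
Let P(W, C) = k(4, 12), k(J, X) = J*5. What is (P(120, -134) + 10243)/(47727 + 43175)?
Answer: 10263/90902 ≈ 0.11290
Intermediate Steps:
k(J, X) = 5*J
P(W, C) = 20 (P(W, C) = 5*4 = 20)
(P(120, -134) + 10243)/(47727 + 43175) = (20 + 10243)/(47727 + 43175) = 10263/90902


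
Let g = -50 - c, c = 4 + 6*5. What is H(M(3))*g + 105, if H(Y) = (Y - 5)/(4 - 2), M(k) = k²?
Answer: -63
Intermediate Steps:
c = 34 (c = 4 + 30 = 34)
H(Y) = -5/2 + Y/2 (H(Y) = (-5 + Y)/2 = (-5 + Y)*(½) = -5/2 + Y/2)
g = -84 (g = -50 - 1*34 = -50 - 34 = -84)
H(M(3))*g + 105 = (-5/2 + (½)*3²)*(-84) + 105 = (-5/2 + (½)*9)*(-84) + 105 = (-5/2 + 9/2)*(-84) + 105 = 2*(-84) + 105 = -168 + 105 = -63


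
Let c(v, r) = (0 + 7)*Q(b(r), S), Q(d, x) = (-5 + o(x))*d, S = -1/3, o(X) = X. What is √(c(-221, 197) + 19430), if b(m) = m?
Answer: √108678/3 ≈ 109.89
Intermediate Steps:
S = -⅓ (S = -1*⅓ = -⅓ ≈ -0.33333)
Q(d, x) = d*(-5 + x) (Q(d, x) = (-5 + x)*d = d*(-5 + x))
c(v, r) = -112*r/3 (c(v, r) = (0 + 7)*(r*(-5 - ⅓)) = 7*(r*(-16/3)) = 7*(-16*r/3) = -112*r/3)
√(c(-221, 197) + 19430) = √(-112/3*197 + 19430) = √(-22064/3 + 19430) = √(36226/3) = √108678/3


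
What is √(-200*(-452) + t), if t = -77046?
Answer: √13354 ≈ 115.56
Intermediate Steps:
√(-200*(-452) + t) = √(-200*(-452) - 77046) = √(90400 - 77046) = √13354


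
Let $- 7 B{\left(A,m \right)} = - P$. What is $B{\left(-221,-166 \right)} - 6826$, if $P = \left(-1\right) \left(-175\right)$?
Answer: $-6801$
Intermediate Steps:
$P = 175$
$B{\left(A,m \right)} = 25$ ($B{\left(A,m \right)} = - \frac{\left(-1\right) 175}{7} = \left(- \frac{1}{7}\right) \left(-175\right) = 25$)
$B{\left(-221,-166 \right)} - 6826 = 25 - 6826 = -6801$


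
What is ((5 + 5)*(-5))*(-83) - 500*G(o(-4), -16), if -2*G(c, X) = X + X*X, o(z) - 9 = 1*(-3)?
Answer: 64150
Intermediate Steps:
o(z) = 6 (o(z) = 9 + 1*(-3) = 9 - 3 = 6)
G(c, X) = -X/2 - X**2/2 (G(c, X) = -(X + X*X)/2 = -(X + X**2)/2 = -X/2 - X**2/2)
((5 + 5)*(-5))*(-83) - 500*G(o(-4), -16) = ((5 + 5)*(-5))*(-83) - (-250)*(-16)*(1 - 16) = (10*(-5))*(-83) - (-250)*(-16)*(-15) = -50*(-83) - 500*(-120) = 4150 + 60000 = 64150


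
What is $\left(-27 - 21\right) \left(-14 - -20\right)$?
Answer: $-288$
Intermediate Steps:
$\left(-27 - 21\right) \left(-14 - -20\right) = - 48 \left(-14 + 20\right) = \left(-48\right) 6 = -288$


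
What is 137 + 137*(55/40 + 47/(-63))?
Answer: 112477/504 ≈ 223.17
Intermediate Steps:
137 + 137*(55/40 + 47/(-63)) = 137 + 137*(55*(1/40) + 47*(-1/63)) = 137 + 137*(11/8 - 47/63) = 137 + 137*(317/504) = 137 + 43429/504 = 112477/504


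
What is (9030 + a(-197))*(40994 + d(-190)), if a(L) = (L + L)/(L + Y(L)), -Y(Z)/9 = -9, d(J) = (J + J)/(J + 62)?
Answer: 687354522111/1856 ≈ 3.7034e+8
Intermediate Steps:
d(J) = 2*J/(62 + J) (d(J) = (2*J)/(62 + J) = 2*J/(62 + J))
Y(Z) = 81 (Y(Z) = -9*(-9) = 81)
a(L) = 2*L/(81 + L) (a(L) = (L + L)/(L + 81) = (2*L)/(81 + L) = 2*L/(81 + L))
(9030 + a(-197))*(40994 + d(-190)) = (9030 + 2*(-197)/(81 - 197))*(40994 + 2*(-190)/(62 - 190)) = (9030 + 2*(-197)/(-116))*(40994 + 2*(-190)/(-128)) = (9030 + 2*(-197)*(-1/116))*(40994 + 2*(-190)*(-1/128)) = (9030 + 197/58)*(40994 + 95/32) = (523937/58)*(1311903/32) = 687354522111/1856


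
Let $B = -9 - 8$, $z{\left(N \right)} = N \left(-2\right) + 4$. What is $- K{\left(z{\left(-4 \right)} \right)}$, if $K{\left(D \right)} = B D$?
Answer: $204$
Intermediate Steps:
$z{\left(N \right)} = 4 - 2 N$ ($z{\left(N \right)} = - 2 N + 4 = 4 - 2 N$)
$B = -17$
$K{\left(D \right)} = - 17 D$
$- K{\left(z{\left(-4 \right)} \right)} = - \left(-17\right) \left(4 - -8\right) = - \left(-17\right) \left(4 + 8\right) = - \left(-17\right) 12 = \left(-1\right) \left(-204\right) = 204$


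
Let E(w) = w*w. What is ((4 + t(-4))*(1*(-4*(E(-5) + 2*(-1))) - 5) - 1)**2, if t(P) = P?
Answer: 1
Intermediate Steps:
E(w) = w**2
((4 + t(-4))*(1*(-4*(E(-5) + 2*(-1))) - 5) - 1)**2 = ((4 - 4)*(1*(-4*((-5)**2 + 2*(-1))) - 5) - 1)**2 = (0*(1*(-4*(25 - 2)) - 5) - 1)**2 = (0*(1*(-4*23) - 5) - 1)**2 = (0*(1*(-92) - 5) - 1)**2 = (0*(-92 - 5) - 1)**2 = (0*(-97) - 1)**2 = (0 - 1)**2 = (-1)**2 = 1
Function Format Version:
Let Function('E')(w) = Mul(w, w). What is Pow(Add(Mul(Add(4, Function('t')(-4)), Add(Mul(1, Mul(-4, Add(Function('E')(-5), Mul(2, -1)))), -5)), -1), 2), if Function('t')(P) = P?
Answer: 1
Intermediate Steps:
Function('E')(w) = Pow(w, 2)
Pow(Add(Mul(Add(4, Function('t')(-4)), Add(Mul(1, Mul(-4, Add(Function('E')(-5), Mul(2, -1)))), -5)), -1), 2) = Pow(Add(Mul(Add(4, -4), Add(Mul(1, Mul(-4, Add(Pow(-5, 2), Mul(2, -1)))), -5)), -1), 2) = Pow(Add(Mul(0, Add(Mul(1, Mul(-4, Add(25, -2))), -5)), -1), 2) = Pow(Add(Mul(0, Add(Mul(1, Mul(-4, 23)), -5)), -1), 2) = Pow(Add(Mul(0, Add(Mul(1, -92), -5)), -1), 2) = Pow(Add(Mul(0, Add(-92, -5)), -1), 2) = Pow(Add(Mul(0, -97), -1), 2) = Pow(Add(0, -1), 2) = Pow(-1, 2) = 1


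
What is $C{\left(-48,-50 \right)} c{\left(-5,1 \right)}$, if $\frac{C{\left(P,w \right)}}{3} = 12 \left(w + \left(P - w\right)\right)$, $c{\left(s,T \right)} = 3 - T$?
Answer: $-3456$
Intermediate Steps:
$C{\left(P,w \right)} = 36 P$ ($C{\left(P,w \right)} = 3 \cdot 12 \left(w + \left(P - w\right)\right) = 3 \cdot 12 P = 36 P$)
$C{\left(-48,-50 \right)} c{\left(-5,1 \right)} = 36 \left(-48\right) \left(3 - 1\right) = - 1728 \left(3 - 1\right) = \left(-1728\right) 2 = -3456$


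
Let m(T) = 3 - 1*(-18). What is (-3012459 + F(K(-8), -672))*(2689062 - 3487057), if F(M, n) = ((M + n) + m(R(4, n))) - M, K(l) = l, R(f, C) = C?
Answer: 2404446714450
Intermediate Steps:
m(T) = 21 (m(T) = 3 + 18 = 21)
F(M, n) = 21 + n (F(M, n) = ((M + n) + 21) - M = (21 + M + n) - M = 21 + n)
(-3012459 + F(K(-8), -672))*(2689062 - 3487057) = (-3012459 + (21 - 672))*(2689062 - 3487057) = (-3012459 - 651)*(-797995) = -3013110*(-797995) = 2404446714450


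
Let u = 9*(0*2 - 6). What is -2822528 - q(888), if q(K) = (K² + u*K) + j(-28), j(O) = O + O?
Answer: -3563064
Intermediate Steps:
u = -54 (u = 9*(0 - 6) = 9*(-6) = -54)
j(O) = 2*O
q(K) = -56 + K² - 54*K (q(K) = (K² - 54*K) + 2*(-28) = (K² - 54*K) - 56 = -56 + K² - 54*K)
-2822528 - q(888) = -2822528 - (-56 + 888² - 54*888) = -2822528 - (-56 + 788544 - 47952) = -2822528 - 1*740536 = -2822528 - 740536 = -3563064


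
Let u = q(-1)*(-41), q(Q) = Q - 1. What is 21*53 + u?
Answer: 1195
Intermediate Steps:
q(Q) = -1 + Q
u = 82 (u = (-1 - 1)*(-41) = -2*(-41) = 82)
21*53 + u = 21*53 + 82 = 1113 + 82 = 1195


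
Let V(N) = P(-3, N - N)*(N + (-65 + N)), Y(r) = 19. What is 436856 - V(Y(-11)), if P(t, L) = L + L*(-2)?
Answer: 436856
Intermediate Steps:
P(t, L) = -L (P(t, L) = L - 2*L = -L)
V(N) = 0 (V(N) = (-(N - N))*(N + (-65 + N)) = (-1*0)*(-65 + 2*N) = 0*(-65 + 2*N) = 0)
436856 - V(Y(-11)) = 436856 - 1*0 = 436856 + 0 = 436856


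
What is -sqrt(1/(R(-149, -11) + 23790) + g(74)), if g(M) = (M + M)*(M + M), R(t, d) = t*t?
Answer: -sqrt(46330729308215)/45991 ≈ -148.00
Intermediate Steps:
R(t, d) = t**2
g(M) = 4*M**2 (g(M) = (2*M)*(2*M) = 4*M**2)
-sqrt(1/(R(-149, -11) + 23790) + g(74)) = -sqrt(1/((-149)**2 + 23790) + 4*74**2) = -sqrt(1/(22201 + 23790) + 4*5476) = -sqrt(1/45991 + 21904) = -sqrt(1007386865/45991) = -sqrt(46330729308215)/45991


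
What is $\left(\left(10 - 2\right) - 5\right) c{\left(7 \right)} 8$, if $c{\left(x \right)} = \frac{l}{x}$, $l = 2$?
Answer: $\frac{48}{7} \approx 6.8571$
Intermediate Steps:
$c{\left(x \right)} = \frac{2}{x}$
$\left(\left(10 - 2\right) - 5\right) c{\left(7 \right)} 8 = \left(\left(10 - 2\right) - 5\right) \frac{2}{7} \cdot 8 = \left(8 - 5\right) 2 \cdot \frac{1}{7} \cdot 8 = 3 \cdot \frac{2}{7} \cdot 8 = \frac{6}{7} \cdot 8 = \frac{48}{7}$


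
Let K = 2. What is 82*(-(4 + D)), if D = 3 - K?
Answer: -410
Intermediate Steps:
D = 1 (D = 3 - 1*2 = 3 - 2 = 1)
82*(-(4 + D)) = 82*(-(4 + 1)) = 82*(-1*5) = 82*(-5) = -410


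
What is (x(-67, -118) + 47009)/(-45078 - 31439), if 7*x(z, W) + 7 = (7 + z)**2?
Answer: -19568/31507 ≈ -0.62107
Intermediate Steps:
x(z, W) = -1 + (7 + z)**2/7
(x(-67, -118) + 47009)/(-45078 - 31439) = ((-1 + (7 - 67)**2/7) + 47009)/(-45078 - 31439) = ((-1 + (1/7)*(-60)**2) + 47009)/(-76517) = ((-1 + (1/7)*3600) + 47009)*(-1/76517) = ((-1 + 3600/7) + 47009)*(-1/76517) = (3593/7 + 47009)*(-1/76517) = (332656/7)*(-1/76517) = -19568/31507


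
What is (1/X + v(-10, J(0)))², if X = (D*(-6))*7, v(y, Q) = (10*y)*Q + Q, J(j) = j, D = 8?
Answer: 1/112896 ≈ 8.8577e-6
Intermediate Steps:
v(y, Q) = Q + 10*Q*y (v(y, Q) = 10*Q*y + Q = Q + 10*Q*y)
X = -336 (X = (8*(-6))*7 = -48*7 = -336)
(1/X + v(-10, J(0)))² = (1/(-336) + 0*(1 + 10*(-10)))² = (-1/336 + 0*(1 - 100))² = (-1/336 + 0*(-99))² = (-1/336 + 0)² = (-1/336)² = 1/112896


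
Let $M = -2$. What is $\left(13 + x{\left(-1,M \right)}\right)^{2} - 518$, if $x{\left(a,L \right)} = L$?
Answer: $-397$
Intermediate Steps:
$\left(13 + x{\left(-1,M \right)}\right)^{2} - 518 = \left(13 - 2\right)^{2} - 518 = 11^{2} - 518 = 121 - 518 = -397$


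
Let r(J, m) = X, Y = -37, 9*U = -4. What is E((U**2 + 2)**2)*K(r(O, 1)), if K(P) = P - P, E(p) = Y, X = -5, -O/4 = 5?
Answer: 0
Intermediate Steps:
O = -20 (O = -4*5 = -20)
U = -4/9 (U = (1/9)*(-4) = -4/9 ≈ -0.44444)
r(J, m) = -5
E(p) = -37
K(P) = 0
E((U**2 + 2)**2)*K(r(O, 1)) = -37*0 = 0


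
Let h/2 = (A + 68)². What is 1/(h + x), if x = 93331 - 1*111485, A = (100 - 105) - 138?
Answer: -1/6904 ≈ -0.00014484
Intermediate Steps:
A = -143 (A = -5 - 138 = -143)
h = 11250 (h = 2*(-143 + 68)² = 2*(-75)² = 2*5625 = 11250)
x = -18154 (x = 93331 - 111485 = -18154)
1/(h + x) = 1/(11250 - 18154) = 1/(-6904) = -1/6904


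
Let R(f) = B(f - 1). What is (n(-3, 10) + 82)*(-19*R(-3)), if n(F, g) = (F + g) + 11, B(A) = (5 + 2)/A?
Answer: 3325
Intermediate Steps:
B(A) = 7/A
R(f) = 7/(-1 + f) (R(f) = 7/(f - 1) = 7/(-1 + f))
n(F, g) = 11 + F + g
(n(-3, 10) + 82)*(-19*R(-3)) = ((11 - 3 + 10) + 82)*(-133/(-1 - 3)) = (18 + 82)*(-133/(-4)) = 100*(-133*(-1)/4) = 100*(-19*(-7/4)) = 100*(133/4) = 3325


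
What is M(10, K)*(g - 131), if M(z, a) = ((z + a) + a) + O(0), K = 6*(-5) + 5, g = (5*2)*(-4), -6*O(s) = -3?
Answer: 13509/2 ≈ 6754.5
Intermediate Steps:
O(s) = ½ (O(s) = -⅙*(-3) = ½)
g = -40 (g = 10*(-4) = -40)
K = -25 (K = -30 + 5 = -25)
M(z, a) = ½ + z + 2*a (M(z, a) = ((z + a) + a) + ½ = ((a + z) + a) + ½ = (z + 2*a) + ½ = ½ + z + 2*a)
M(10, K)*(g - 131) = (½ + 10 + 2*(-25))*(-40 - 131) = (½ + 10 - 50)*(-171) = -79/2*(-171) = 13509/2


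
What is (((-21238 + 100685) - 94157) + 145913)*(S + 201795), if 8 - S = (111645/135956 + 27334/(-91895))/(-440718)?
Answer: 145788219780612289547541553/5506188172613160 ≈ 2.6477e+10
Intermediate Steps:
S = 44049511924301251/5506188172613160 (S = 8 - (111645/135956 + 27334/(-91895))/(-440718) = 8 - (111645*(1/135956) + 27334*(-1/91895))*(-1)/440718 = 8 - (111645/135956 - 27334/91895)*(-1)/440718 = 8 - 6543395971*(-1)/(12493676620*440718) = 8 - 1*(-6543395971/5506188172613160) = 8 + 6543395971/5506188172613160 = 44049511924301251/5506188172613160 ≈ 8.0000)
(((-21238 + 100685) - 94157) + 145913)*(S + 201795) = (((-21238 + 100685) - 94157) + 145913)*(44049511924301251/5506188172613160 + 201795) = ((79447 - 94157) + 145913)*(1111165291804396923451/5506188172613160) = (-14710 + 145913)*(1111165291804396923451/5506188172613160) = 131203*(1111165291804396923451/5506188172613160) = 145788219780612289547541553/5506188172613160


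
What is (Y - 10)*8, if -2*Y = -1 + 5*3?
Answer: -136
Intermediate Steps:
Y = -7 (Y = -(-1 + 5*3)/2 = -(-1 + 15)/2 = -½*14 = -7)
(Y - 10)*8 = (-7 - 10)*8 = -17*8 = -136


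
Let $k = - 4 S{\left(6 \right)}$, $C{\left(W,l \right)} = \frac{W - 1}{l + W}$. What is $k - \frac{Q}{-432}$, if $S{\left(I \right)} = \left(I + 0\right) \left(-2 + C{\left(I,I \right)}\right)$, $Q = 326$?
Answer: $\frac{8371}{216} \approx 38.755$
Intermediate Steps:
$C{\left(W,l \right)} = \frac{-1 + W}{W + l}$
$S{\left(I \right)} = I \left(-2 + \frac{-1 + I}{2 I}\right)$ ($S{\left(I \right)} = \left(I + 0\right) \left(-2 + \frac{-1 + I}{I + I}\right) = I \left(-2 + \frac{-1 + I}{2 I}\right)$)
$k = 38$ ($k = - 4 \left(- \frac{1}{2} - 9\right) = \left(-4\right) \left(- \frac{19}{2}\right) = 38$)
$k - \frac{Q}{-432} = 38 - \frac{326}{-432} = 38 - 326 \left(- \frac{1}{432}\right) = 38 - - \frac{163}{216} = 38 + \frac{163}{216} = \frac{8371}{216}$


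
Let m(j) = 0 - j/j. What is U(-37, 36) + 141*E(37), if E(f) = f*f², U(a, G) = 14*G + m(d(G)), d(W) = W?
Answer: 7142576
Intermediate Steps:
m(j) = -1 (m(j) = 0 - 1*1 = 0 - 1 = -1)
U(a, G) = -1 + 14*G (U(a, G) = 14*G - 1 = -1 + 14*G)
E(f) = f³
U(-37, 36) + 141*E(37) = (-1 + 14*36) + 141*37³ = (-1 + 504) + 141*50653 = 503 + 7142073 = 7142576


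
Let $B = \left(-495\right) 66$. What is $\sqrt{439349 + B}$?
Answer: $\sqrt{406679} \approx 637.71$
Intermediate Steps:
$B = -32670$
$\sqrt{439349 + B} = \sqrt{439349 - 32670} = \sqrt{406679}$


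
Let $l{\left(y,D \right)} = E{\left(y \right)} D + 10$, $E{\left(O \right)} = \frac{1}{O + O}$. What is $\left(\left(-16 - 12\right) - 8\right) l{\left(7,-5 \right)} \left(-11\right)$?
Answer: $\frac{26730}{7} \approx 3818.6$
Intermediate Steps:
$E{\left(O \right)} = \frac{1}{2 O}$
$l{\left(y,D \right)} = 10 + \frac{D}{2 y}$ ($l{\left(y,D \right)} = \frac{1}{2 y} D + 10 = \frac{D}{2 y} + 10 = 10 + \frac{D}{2 y}$)
$\left(\left(-16 - 12\right) - 8\right) l{\left(7,-5 \right)} \left(-11\right) = \left(\left(-16 - 12\right) - 8\right) \left(10 + \frac{1}{2} \left(-5\right) \frac{1}{7}\right) \left(-11\right) = \left(-28 - 8\right) \left(10 + \frac{1}{2} \left(-5\right) \frac{1}{7}\right) \left(-11\right) = - 36 \left(10 - \frac{5}{14}\right) \left(-11\right) = \left(-36\right) \frac{135}{14} \left(-11\right) = \left(- \frac{2430}{7}\right) \left(-11\right) = \frac{26730}{7}$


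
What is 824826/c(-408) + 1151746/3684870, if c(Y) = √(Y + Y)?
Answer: 575873/1842435 - 137471*I*√51/34 ≈ 0.31256 - 28875.0*I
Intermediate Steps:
c(Y) = √2*√Y (c(Y) = √(2*Y) = √2*√Y)
824826/c(-408) + 1151746/3684870 = 824826/((√2*√(-408))) + 1151746/3684870 = 824826/((√2*(2*I*√102))) + 1151746*(1/3684870) = 824826/((4*I*√51)) + 575873/1842435 = 824826*(-I*√51/204) + 575873/1842435 = -137471*I*√51/34 + 575873/1842435 = 575873/1842435 - 137471*I*√51/34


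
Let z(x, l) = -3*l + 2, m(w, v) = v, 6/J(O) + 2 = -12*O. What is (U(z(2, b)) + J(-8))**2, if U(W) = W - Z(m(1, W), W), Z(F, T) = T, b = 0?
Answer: 9/2209 ≈ 0.0040742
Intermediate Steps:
J(O) = 6/(-2 - 12*O)
z(x, l) = 2 - 3*l
U(W) = 0 (U(W) = W - W = 0)
(U(z(2, b)) + J(-8))**2 = (0 - 3/(1 + 6*(-8)))**2 = (0 - 3/(1 - 48))**2 = (0 - 3/(-47))**2 = (0 - 3*(-1/47))**2 = (0 + 3/47)**2 = (3/47)**2 = 9/2209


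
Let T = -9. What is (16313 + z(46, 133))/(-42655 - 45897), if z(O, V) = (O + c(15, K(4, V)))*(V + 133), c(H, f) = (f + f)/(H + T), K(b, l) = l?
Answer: -121025/265656 ≈ -0.45557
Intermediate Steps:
c(H, f) = 2*f/(-9 + H) (c(H, f) = (f + f)/(H - 9) = (2*f)/(-9 + H) = 2*f/(-9 + H))
z(O, V) = (133 + V)*(O + V/3) (z(O, V) = (O + 2*V/(-9 + 15))*(V + 133) = (O + 2*V/6)*(133 + V) = (O + 2*V*(1/6))*(133 + V) = (O + V/3)*(133 + V) = (133 + V)*(O + V/3))
(16313 + z(46, 133))/(-42655 - 45897) = (16313 + (133*46 + (1/3)*133**2 + (133/3)*133 + 46*133))/(-42655 - 45897) = (16313 + (6118 + (1/3)*17689 + 17689/3 + 6118))/(-88552) = (16313 + (6118 + 17689/3 + 17689/3 + 6118))*(-1/88552) = (16313 + 72086/3)*(-1/88552) = (121025/3)*(-1/88552) = -121025/265656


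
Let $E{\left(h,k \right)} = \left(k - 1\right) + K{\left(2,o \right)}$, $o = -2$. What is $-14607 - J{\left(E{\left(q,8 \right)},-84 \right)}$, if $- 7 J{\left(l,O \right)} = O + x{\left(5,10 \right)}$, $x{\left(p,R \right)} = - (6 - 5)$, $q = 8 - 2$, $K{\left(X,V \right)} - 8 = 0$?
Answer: $- \frac{102334}{7} \approx -14619.0$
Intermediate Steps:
$K{\left(X,V \right)} = 8$ ($K{\left(X,V \right)} = 8 + 0 = 8$)
$q = 6$ ($q = 8 - 2 = 6$)
$E{\left(h,k \right)} = 7 + k$ ($E{\left(h,k \right)} = \left(k - 1\right) + 8 = \left(-1 + k\right) + 8 = 7 + k$)
$x{\left(p,R \right)} = -1$ ($x{\left(p,R \right)} = \left(-1\right) 1 = -1$)
$J{\left(l,O \right)} = \frac{1}{7} - \frac{O}{7}$ ($J{\left(l,O \right)} = - \frac{O - 1}{7} = - \frac{-1 + O}{7} = \frac{1}{7} - \frac{O}{7}$)
$-14607 - J{\left(E{\left(q,8 \right)},-84 \right)} = -14607 - \left(\frac{1}{7} - -12\right) = -14607 - \left(\frac{1}{7} + 12\right) = -14607 - \frac{85}{7} = - \frac{102334}{7}$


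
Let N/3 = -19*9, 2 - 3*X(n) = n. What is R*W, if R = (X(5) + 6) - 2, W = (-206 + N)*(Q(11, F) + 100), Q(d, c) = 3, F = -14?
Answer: -222171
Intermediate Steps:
X(n) = 2/3 - n/3
N = -513 (N = 3*(-19*9) = 3*(-171) = -513)
W = -74057 (W = (-206 - 513)*(3 + 100) = -719*103 = -74057)
R = 3 (R = ((2/3 - 1/3*5) + 6) - 2 = ((2/3 - 5/3) + 6) - 2 = (-1 + 6) - 2 = 5 - 2 = 3)
R*W = 3*(-74057) = -222171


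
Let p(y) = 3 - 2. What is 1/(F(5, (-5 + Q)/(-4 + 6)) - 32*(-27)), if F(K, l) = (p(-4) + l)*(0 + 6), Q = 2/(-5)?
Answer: 5/4269 ≈ 0.0011712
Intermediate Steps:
p(y) = 1
Q = -⅖ (Q = 2*(-⅕) = -⅖ ≈ -0.40000)
F(K, l) = 6 + 6*l (F(K, l) = (1 + l)*(0 + 6) = (1 + l)*6 = 6 + 6*l)
1/(F(5, (-5 + Q)/(-4 + 6)) - 32*(-27)) = 1/((6 + 6*((-5 - ⅖)/(-4 + 6))) - 32*(-27)) = 1/((6 + 6*(-27/5/2)) + 864) = 1/((6 + 6*(-27/5*½)) + 864) = 1/((6 + 6*(-27/10)) + 864) = 1/((6 - 81/5) + 864) = 1/(-51/5 + 864) = 1/(4269/5) = 5/4269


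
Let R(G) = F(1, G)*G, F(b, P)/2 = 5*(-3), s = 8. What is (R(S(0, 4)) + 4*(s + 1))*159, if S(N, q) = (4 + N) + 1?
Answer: -18126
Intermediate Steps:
F(b, P) = -30 (F(b, P) = 2*(5*(-3)) = 2*(-15) = -30)
S(N, q) = 5 + N
R(G) = -30*G
(R(S(0, 4)) + 4*(s + 1))*159 = (-30*(5 + 0) + 4*(8 + 1))*159 = (-30*5 + 4*9)*159 = (-150 + 36)*159 = -114*159 = -18126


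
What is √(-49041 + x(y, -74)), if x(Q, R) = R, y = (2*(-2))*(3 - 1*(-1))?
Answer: I*√49115 ≈ 221.62*I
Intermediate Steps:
y = -16 (y = -4*(3 + 1) = -4*4 = -16)
√(-49041 + x(y, -74)) = √(-49041 - 74) = √(-49115) = I*√49115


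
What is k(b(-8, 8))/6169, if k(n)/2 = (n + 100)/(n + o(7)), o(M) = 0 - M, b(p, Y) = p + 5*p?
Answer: -104/339295 ≈ -0.00030652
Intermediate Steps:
b(p, Y) = 6*p
o(M) = -M
k(n) = 2*(100 + n)/(-7 + n) (k(n) = 2*((n + 100)/(n - 1*7)) = 2*((100 + n)/(n - 7)) = 2*((100 + n)/(-7 + n)) = 2*(100 + n)/(-7 + n))
k(b(-8, 8))/6169 = (2*(100 + 6*(-8))/(-7 + 6*(-8)))/6169 = (2*(100 - 48)/(-7 - 48))*(1/6169) = (2*52/(-55))*(1/6169) = (2*(-1/55)*52)*(1/6169) = -104/55*1/6169 = -104/339295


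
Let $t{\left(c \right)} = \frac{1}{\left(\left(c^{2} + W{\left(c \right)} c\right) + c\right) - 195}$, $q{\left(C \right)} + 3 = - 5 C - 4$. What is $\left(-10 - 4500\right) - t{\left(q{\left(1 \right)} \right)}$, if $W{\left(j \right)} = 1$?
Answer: $- \frac{338249}{75} \approx -4510.0$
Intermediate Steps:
$q{\left(C \right)} = -7 - 5 C$ ($q{\left(C \right)} = -3 - \left(4 + 5 C\right) = -7 - 5 C$)
$t{\left(c \right)} = \frac{1}{-195 + c^{2} + 2 c}$ ($t{\left(c \right)} = \frac{1}{\left(\left(c^{2} + 1 c\right) + c\right) - 195} = \frac{1}{\left(\left(c^{2} + c\right) + c\right) - 195} = \frac{1}{\left(\left(c + c^{2}\right) + c\right) - 195} = \frac{1}{\left(c^{2} + 2 c\right) - 195} = \frac{1}{-195 + c^{2} + 2 c}$)
$\left(-10 - 4500\right) - t{\left(q{\left(1 \right)} \right)} = \left(-10 - 4500\right) - \frac{1}{-195 + \left(-7 - 5\right)^{2} + 2 \left(-7 - 5\right)} = -4510 - \frac{1}{-195 + \left(-12\right)^{2} + 2 \left(-12\right)} = -4510 - \frac{1}{-195 + 144 - 24} = -4510 - \frac{1}{-75} = -4510 - - \frac{1}{75} = -4510 + \frac{1}{75} = - \frac{338249}{75}$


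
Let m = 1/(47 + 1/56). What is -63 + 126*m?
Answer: -158823/2633 ≈ -60.320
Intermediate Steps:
m = 56/2633 (m = 1/(47 + 1/56) = 1/(2633/56) = 56/2633 ≈ 0.021269)
-63 + 126*m = -63 + 126*(56/2633) = -63 + 7056/2633 = -158823/2633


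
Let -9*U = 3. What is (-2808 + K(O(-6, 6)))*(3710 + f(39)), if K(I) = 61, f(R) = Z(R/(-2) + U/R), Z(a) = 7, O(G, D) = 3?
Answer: -10210599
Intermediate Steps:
U = -⅓ (U = -⅑*3 = -⅓ ≈ -0.33333)
f(R) = 7
(-2808 + K(O(-6, 6)))*(3710 + f(39)) = (-2808 + 61)*(3710 + 7) = -2747*3717 = -10210599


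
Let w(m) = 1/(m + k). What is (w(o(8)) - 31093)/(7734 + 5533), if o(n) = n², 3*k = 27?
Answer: -2269788/968491 ≈ -2.3436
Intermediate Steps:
k = 9 (k = (⅓)*27 = 9)
w(m) = 1/(9 + m) (w(m) = 1/(m + 9) = 1/(9 + m))
(w(o(8)) - 31093)/(7734 + 5533) = (1/(9 + 8²) - 31093)/(7734 + 5533) = (1/(9 + 64) - 31093)/13267 = (1/73 - 31093)*(1/13267) = -2269788/73*1/13267 = -2269788/968491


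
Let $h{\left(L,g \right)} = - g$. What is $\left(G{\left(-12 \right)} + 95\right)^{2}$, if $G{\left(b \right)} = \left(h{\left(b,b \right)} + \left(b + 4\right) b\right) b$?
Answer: $1442401$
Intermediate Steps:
$G{\left(b \right)} = b \left(- b + b \left(4 + b\right)\right)$ ($G{\left(b \right)} = \left(- b + \left(b + 4\right) b\right) b = \left(- b + \left(4 + b\right) b\right) b = \left(- b + b \left(4 + b\right)\right) b = b \left(- b + b \left(4 + b\right)\right)$)
$\left(G{\left(-12 \right)} + 95\right)^{2} = \left(\left(-12\right)^{2} \left(3 - 12\right) + 95\right)^{2} = \left(144 \left(-9\right) + 95\right)^{2} = \left(-1296 + 95\right)^{2} = \left(-1201\right)^{2} = 1442401$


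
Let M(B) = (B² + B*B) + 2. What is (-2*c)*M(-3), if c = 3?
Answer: -120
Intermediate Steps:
M(B) = 2 + 2*B² (M(B) = (B² + B²) + 2 = 2*B² + 2 = 2 + 2*B²)
(-2*c)*M(-3) = (-2*3)*(2 + 2*(-3)²) = -6*(2 + 2*9) = -6*(2 + 18) = -6*20 = -120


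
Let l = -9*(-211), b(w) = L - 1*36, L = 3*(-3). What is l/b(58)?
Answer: -211/5 ≈ -42.200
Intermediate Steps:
L = -9
b(w) = -45 (b(w) = -9 - 1*36 = -9 - 36 = -45)
l = 1899
l/b(58) = 1899/(-45) = 1899*(-1/45) = -211/5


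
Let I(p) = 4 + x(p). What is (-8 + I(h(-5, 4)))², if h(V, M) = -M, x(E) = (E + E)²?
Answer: 3600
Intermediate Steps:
x(E) = 4*E² (x(E) = (2*E)² = 4*E²)
I(p) = 4 + 4*p²
(-8 + I(h(-5, 4)))² = (-8 + (4 + 4*(-1*4)²))² = (-8 + (4 + 4*(-4)²))² = (-8 + (4 + 4*16))² = (-8 + (4 + 64))² = (-8 + 68)² = 60² = 3600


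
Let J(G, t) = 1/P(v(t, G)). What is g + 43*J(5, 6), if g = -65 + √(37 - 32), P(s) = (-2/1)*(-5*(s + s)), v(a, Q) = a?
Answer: -7757/120 + √5 ≈ -62.406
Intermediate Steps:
P(s) = 20*s (P(s) = (-2*1)*(-10*s) = -(-20)*s = 20*s)
J(G, t) = 1/(20*t)
g = -65 + √5 ≈ -62.764
g + 43*J(5, 6) = (-65 + √5) + 43*((1/20)/6) = (-65 + √5) + 43*((1/20)*(⅙)) = (-65 + √5) + 43*(1/120) = (-65 + √5) + 43/120 = -7757/120 + √5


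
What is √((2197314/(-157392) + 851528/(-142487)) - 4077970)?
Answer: I*√1582548183251391210324026/622953164 ≈ 2019.4*I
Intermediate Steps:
√((2197314/(-157392) + 851528/(-142487)) - 4077970) = √((2197314*(-1/157392) + 851528*(-1/142487)) - 4077970) = √((-122073/8744 - 851528/142487) - 4077970) = √(-24839576383/1245906328 - 4077970) = √(-5080793467970543/1245906328) = I*√1582548183251391210324026/622953164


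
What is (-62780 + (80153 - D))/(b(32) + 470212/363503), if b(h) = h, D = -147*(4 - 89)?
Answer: 886583817/6051154 ≈ 146.51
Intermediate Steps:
D = 12495 (D = -147*(-85) = 12495)
(-62780 + (80153 - D))/(b(32) + 470212/363503) = (-62780 + (80153 - 1*12495))/(32 + 470212/363503) = (-62780 + (80153 - 12495))/(32 + 470212*(1/363503)) = (-62780 + 67658)/(32 + 470212/363503) = 4878/(12102308/363503) = 4878*(363503/12102308) = 886583817/6051154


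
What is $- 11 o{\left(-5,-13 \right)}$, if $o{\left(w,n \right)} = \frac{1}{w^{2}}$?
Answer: $- \frac{11}{25} \approx -0.44$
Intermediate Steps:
$o{\left(w,n \right)} = \frac{1}{w^{2}}$
$- 11 o{\left(-5,-13 \right)} = - \frac{11}{25}$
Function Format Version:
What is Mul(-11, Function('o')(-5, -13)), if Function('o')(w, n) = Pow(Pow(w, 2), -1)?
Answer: Rational(-11, 25) ≈ -0.44000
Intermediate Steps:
Function('o')(w, n) = Pow(w, -2)
Mul(-11, Function('o')(-5, -13)) = Mul(-11, Pow(-5, -2)) = Mul(-11, Rational(1, 25)) = Rational(-11, 25)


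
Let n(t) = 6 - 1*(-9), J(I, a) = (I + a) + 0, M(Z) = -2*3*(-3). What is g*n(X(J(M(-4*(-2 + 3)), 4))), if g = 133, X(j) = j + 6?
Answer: 1995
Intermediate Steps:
M(Z) = 18 (M(Z) = -6*(-3) = 18)
J(I, a) = I + a
X(j) = 6 + j
n(t) = 15 (n(t) = 6 + 9 = 15)
g*n(X(J(M(-4*(-2 + 3)), 4))) = 133*15 = 1995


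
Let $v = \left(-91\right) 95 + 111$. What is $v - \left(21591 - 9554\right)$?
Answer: $-20571$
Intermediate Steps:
$v = -8534$ ($v = -8645 + 111 = -8534$)
$v - \left(21591 - 9554\right) = -8534 - \left(21591 - 9554\right) = -8534 - 12037 = -20571$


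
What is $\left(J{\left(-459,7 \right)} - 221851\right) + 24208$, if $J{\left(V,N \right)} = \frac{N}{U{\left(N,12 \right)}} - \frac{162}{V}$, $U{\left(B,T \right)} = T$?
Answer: $- \frac{40318981}{204} \approx -1.9764 \cdot 10^{5}$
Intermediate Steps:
$J{\left(V,N \right)} = - \frac{162}{V} + \frac{N}{12}$ ($J{\left(V,N \right)} = \frac{N}{12} - \frac{162}{V} = - \frac{162}{V} + \frac{N}{12}$)
$\left(J{\left(-459,7 \right)} - 221851\right) + 24208 = \left(\left(- \frac{162}{-459} + \frac{1}{12} \cdot 7\right) - 221851\right) + 24208 = \left(\left(\left(-162\right) \left(- \frac{1}{459}\right) + \frac{7}{12}\right) - 221851\right) + 24208 = \left(\left(\frac{6}{17} + \frac{7}{12}\right) - 221851\right) + 24208 = \left(\frac{191}{204} - 221851\right) + 24208 = - \frac{45257413}{204} + 24208 = - \frac{40318981}{204}$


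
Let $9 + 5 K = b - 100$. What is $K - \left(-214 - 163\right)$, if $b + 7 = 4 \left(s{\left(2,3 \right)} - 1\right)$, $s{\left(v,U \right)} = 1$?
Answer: $\frac{1769}{5} \approx 353.8$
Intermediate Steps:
$b = -7$ ($b = -7 + 4 \left(1 - 1\right) = -7 + 4 \cdot 0 = -7 + 0 = -7$)
$K = - \frac{116}{5}$ ($K = - \frac{9}{5} + \frac{-7 - 100}{5} = - \frac{9}{5} + \frac{1}{5} \left(-107\right) = - \frac{9}{5} - \frac{107}{5} = - \frac{116}{5} \approx -23.2$)
$K - \left(-214 - 163\right) = - \frac{116}{5} - \left(-214 - 163\right) = - \frac{116}{5} - -377 = - \frac{116}{5} + 377 = \frac{1769}{5}$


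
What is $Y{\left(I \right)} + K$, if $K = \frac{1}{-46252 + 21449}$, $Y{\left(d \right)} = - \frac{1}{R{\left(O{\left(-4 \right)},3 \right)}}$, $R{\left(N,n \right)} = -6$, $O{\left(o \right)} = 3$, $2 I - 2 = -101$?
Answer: $\frac{24797}{148818} \approx 0.16663$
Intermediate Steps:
$I = - \frac{99}{2}$ ($I = 1 + \frac{1}{2} \left(-101\right) = 1 - \frac{101}{2} = - \frac{99}{2} \approx -49.5$)
$Y{\left(d \right)} = \frac{1}{6}$ ($Y{\left(d \right)} = - \frac{1}{-6} = \left(-1\right) \left(- \frac{1}{6}\right) = \frac{1}{6}$)
$K = - \frac{1}{24803}$ ($K = \frac{1}{-24803} = - \frac{1}{24803} \approx -4.0318 \cdot 10^{-5}$)
$Y{\left(I \right)} + K = \frac{1}{6} - \frac{1}{24803} = \frac{24797}{148818}$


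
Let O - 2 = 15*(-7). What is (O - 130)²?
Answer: 54289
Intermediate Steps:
O = -103 (O = 2 + 15*(-7) = 2 - 105 = -103)
(O - 130)² = (-103 - 130)² = (-233)² = 54289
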